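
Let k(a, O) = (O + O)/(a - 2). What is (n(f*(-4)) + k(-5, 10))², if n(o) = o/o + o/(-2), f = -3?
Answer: 3025/49 ≈ 61.735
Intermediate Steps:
k(a, O) = 2*O/(-2 + a) (k(a, O) = (2*O)/(-2 + a) = 2*O/(-2 + a))
n(o) = 1 - o/2 (n(o) = 1 + o*(-½) = 1 - o/2)
(n(f*(-4)) + k(-5, 10))² = ((1 - (-3)*(-4)/2) + 2*10/(-2 - 5))² = ((1 - ½*12) + 2*10/(-7))² = ((1 - 6) + 2*10*(-⅐))² = (-5 - 20/7)² = (-55/7)² = 3025/49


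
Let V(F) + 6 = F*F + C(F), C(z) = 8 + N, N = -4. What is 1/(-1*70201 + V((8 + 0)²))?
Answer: -1/66107 ≈ -1.5127e-5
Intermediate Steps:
C(z) = 4 (C(z) = 8 - 4 = 4)
V(F) = -2 + F² (V(F) = -6 + (F*F + 4) = -6 + (F² + 4) = -6 + (4 + F²) = -2 + F²)
1/(-1*70201 + V((8 + 0)²)) = 1/(-1*70201 + (-2 + ((8 + 0)²)²)) = 1/(-70201 + (-2 + (8²)²)) = 1/(-70201 + (-2 + 64²)) = 1/(-70201 + (-2 + 4096)) = 1/(-70201 + 4094) = 1/(-66107) = -1/66107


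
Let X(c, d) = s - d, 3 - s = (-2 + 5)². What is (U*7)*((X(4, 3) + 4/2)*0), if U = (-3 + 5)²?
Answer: 0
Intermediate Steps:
s = -6 (s = 3 - (-2 + 5)² = 3 - 1*3² = 3 - 1*9 = 3 - 9 = -6)
X(c, d) = -6 - d
U = 4 (U = 2² = 4)
(U*7)*((X(4, 3) + 4/2)*0) = (4*7)*(((-6 - 1*3) + 4/2)*0) = 28*(((-6 - 3) + 4*(½))*0) = 28*((-9 + 2)*0) = 28*(-7*0) = 28*0 = 0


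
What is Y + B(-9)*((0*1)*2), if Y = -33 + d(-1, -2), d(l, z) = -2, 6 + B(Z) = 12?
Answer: -35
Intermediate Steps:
B(Z) = 6 (B(Z) = -6 + 12 = 6)
Y = -35 (Y = -33 - 2 = -35)
Y + B(-9)*((0*1)*2) = -35 + 6*((0*1)*2) = -35 + 6*(0*2) = -35 + 6*0 = -35 + 0 = -35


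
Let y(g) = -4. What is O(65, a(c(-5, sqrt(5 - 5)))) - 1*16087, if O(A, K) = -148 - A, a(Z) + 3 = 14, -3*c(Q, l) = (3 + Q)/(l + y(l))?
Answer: -16300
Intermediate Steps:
c(Q, l) = -(3 + Q)/(3*(-4 + l)) (c(Q, l) = -(3 + Q)/(3*(l - 4)) = -(3 + Q)/(3*(-4 + l)))
a(Z) = 11 (a(Z) = -3 + 14 = 11)
O(65, a(c(-5, sqrt(5 - 5)))) - 1*16087 = (-148 - 1*65) - 1*16087 = (-148 - 65) - 16087 = -213 - 16087 = -16300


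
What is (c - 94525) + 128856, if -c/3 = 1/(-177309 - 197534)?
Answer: 12868735036/374843 ≈ 34331.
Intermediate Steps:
c = 3/374843 (c = -3/(-177309 - 197534) = -3/(-374843) = -3*(-1/374843) = 3/374843 ≈ 8.0033e-6)
(c - 94525) + 128856 = (3/374843 - 94525) + 128856 = -35432034572/374843 + 128856 = 12868735036/374843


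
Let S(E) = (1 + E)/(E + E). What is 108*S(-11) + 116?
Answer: 1816/11 ≈ 165.09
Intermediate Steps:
S(E) = (1 + E)/(2*E) (S(E) = (1 + E)/((2*E)) = (1 + E)*(1/(2*E)) = (1 + E)/(2*E))
108*S(-11) + 116 = 108*((1/2)*(1 - 11)/(-11)) + 116 = 108*((1/2)*(-1/11)*(-10)) + 116 = 108*(5/11) + 116 = 540/11 + 116 = 1816/11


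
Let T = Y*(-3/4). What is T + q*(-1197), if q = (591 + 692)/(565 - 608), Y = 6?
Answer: 3071115/86 ≈ 35711.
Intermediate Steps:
q = -1283/43 (q = 1283/(-43) = 1283*(-1/43) = -1283/43 ≈ -29.837)
T = -9/2 (T = 6*(-3/4) = -9/2 ≈ -4.5000)
T + q*(-1197) = -9/2 - 1283/43*(-1197) = -9/2 + 1535751/43 = 3071115/86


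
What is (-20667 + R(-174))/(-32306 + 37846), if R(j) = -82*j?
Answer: -6399/5540 ≈ -1.1551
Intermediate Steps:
(-20667 + R(-174))/(-32306 + 37846) = (-20667 - 82*(-174))/(-32306 + 37846) = (-20667 + 14268)/5540 = -6399*1/5540 = -6399/5540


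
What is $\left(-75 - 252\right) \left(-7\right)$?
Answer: $2289$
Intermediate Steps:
$\left(-75 - 252\right) \left(-7\right) = \left(-327\right) \left(-7\right) = 2289$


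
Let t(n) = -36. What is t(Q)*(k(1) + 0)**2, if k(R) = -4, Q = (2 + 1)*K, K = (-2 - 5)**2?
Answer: -576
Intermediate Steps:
K = 49 (K = (-7)**2 = 49)
Q = 147 (Q = (2 + 1)*49 = 3*49 = 147)
t(Q)*(k(1) + 0)**2 = -36*(-4 + 0)**2 = -36*(-4)**2 = -36*16 = -576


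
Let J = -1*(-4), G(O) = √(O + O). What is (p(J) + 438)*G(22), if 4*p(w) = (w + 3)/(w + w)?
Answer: 14023*√11/16 ≈ 2906.8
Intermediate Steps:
G(O) = √2*√O (G(O) = √(2*O) = √2*√O)
J = 4
p(w) = (3 + w)/(8*w) (p(w) = ((w + 3)/(w + w))/4 = ((3 + w)/((2*w)))/4 = ((3 + w)*(1/(2*w)))/4 = ((3 + w)/(2*w))/4 = (3 + w)/(8*w))
(p(J) + 438)*G(22) = ((⅛)*(3 + 4)/4 + 438)*(√2*√22) = ((⅛)*(¼)*7 + 438)*(2*√11) = (7/32 + 438)*(2*√11) = 14023*(2*√11)/32 = 14023*√11/16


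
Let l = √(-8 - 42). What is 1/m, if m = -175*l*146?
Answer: I*√2/255500 ≈ 5.5351e-6*I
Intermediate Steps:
l = 5*I*√2 (l = √(-50) = 5*I*√2 ≈ 7.0711*I)
m = -127750*I*√2 (m = -875*I*√2*146 = -127750*I*√2 ≈ -1.8067e+5*I)
1/m = 1/(-127750*I*√2) = I*√2/255500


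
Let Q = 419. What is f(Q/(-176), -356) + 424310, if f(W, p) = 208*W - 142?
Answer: 4660401/11 ≈ 4.2367e+5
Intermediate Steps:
f(W, p) = -142 + 208*W
f(Q/(-176), -356) + 424310 = (-142 + 208*(419/(-176))) + 424310 = (-142 + 208*(419*(-1/176))) + 424310 = (-142 + 208*(-419/176)) + 424310 = (-142 - 5447/11) + 424310 = -7009/11 + 424310 = 4660401/11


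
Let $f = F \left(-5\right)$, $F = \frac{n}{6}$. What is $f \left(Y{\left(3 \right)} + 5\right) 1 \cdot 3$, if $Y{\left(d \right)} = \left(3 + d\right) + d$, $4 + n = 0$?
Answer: $140$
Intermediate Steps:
$n = -4$ ($n = -4 + 0 = -4$)
$Y{\left(d \right)} = 3 + 2 d$
$F = - \frac{2}{3}$ ($F = - \frac{4}{6} = \left(-4\right) \frac{1}{6} = - \frac{2}{3} \approx -0.66667$)
$f = \frac{10}{3}$ ($f = \left(- \frac{2}{3}\right) \left(-5\right) = \frac{10}{3} \approx 3.3333$)
$f \left(Y{\left(3 \right)} + 5\right) 1 \cdot 3 = \frac{10 \left(\left(3 + 2 \cdot 3\right) + 5\right) 1}{3} \cdot 3 = \frac{10 \left(\left(3 + 6\right) + 5\right) 1}{3} \cdot 3 = \frac{10 \left(9 + 5\right) 1}{3} \cdot 3 = \frac{10 \cdot 14 \cdot 1}{3} \cdot 3 = \frac{10}{3} \cdot 14 \cdot 3 = \frac{140}{3} \cdot 3 = 140$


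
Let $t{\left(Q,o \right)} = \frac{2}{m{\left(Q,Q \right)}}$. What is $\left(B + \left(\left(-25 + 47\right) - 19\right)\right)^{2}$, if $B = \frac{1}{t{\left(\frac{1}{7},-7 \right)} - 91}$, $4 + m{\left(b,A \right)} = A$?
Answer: $\frac{54552996}{6105841} \approx 8.9346$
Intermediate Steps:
$m{\left(b,A \right)} = -4 + A$
$t{\left(Q,o \right)} = \frac{2}{-4 + Q}$
$B = - \frac{27}{2471}$ ($B = \frac{1}{\frac{2}{-4 + \frac{1}{7}} - 91} = \frac{1}{\frac{2}{- \frac{27}{7}} - 91} = \frac{1}{2 \left(- \frac{7}{27}\right) - 91} = \frac{1}{- \frac{14}{27} - 91} = \frac{1}{- \frac{2471}{27}} = - \frac{27}{2471} \approx -0.010927$)
$\left(B + \left(\left(-25 + 47\right) - 19\right)\right)^{2} = \left(- \frac{27}{2471} + \left(\left(-25 + 47\right) - 19\right)\right)^{2} = \left(- \frac{27}{2471} + \left(22 - 19\right)\right)^{2} = \left(- \frac{27}{2471} + 3\right)^{2} = \left(\frac{7386}{2471}\right)^{2} = \frac{54552996}{6105841}$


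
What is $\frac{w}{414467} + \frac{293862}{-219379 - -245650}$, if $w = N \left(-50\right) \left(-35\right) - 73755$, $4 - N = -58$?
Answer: $\frac{40902962483}{3629487519} \approx 11.27$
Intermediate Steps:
$N = 62$ ($N = 4 - -58 = 4 + 58 = 62$)
$w = 34745$ ($w = 62 \left(-50\right) \left(-35\right) - 73755 = \left(-3100\right) \left(-35\right) - 73755 = 108500 - 73755 = 34745$)
$\frac{w}{414467} + \frac{293862}{-219379 - -245650} = \frac{34745}{414467} + \frac{293862}{-219379 - -245650} = 34745 \cdot \frac{1}{414467} + \frac{293862}{-219379 + 245650} = \frac{34745}{414467} + \frac{293862}{26271} = \frac{34745}{414467} + 293862 \cdot \frac{1}{26271} = \frac{34745}{414467} + \frac{97954}{8757} = \frac{40902962483}{3629487519}$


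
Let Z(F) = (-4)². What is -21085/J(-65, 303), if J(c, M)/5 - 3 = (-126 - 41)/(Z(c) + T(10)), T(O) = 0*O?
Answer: 67472/119 ≈ 566.99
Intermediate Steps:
Z(F) = 16
T(O) = 0
J(c, M) = -595/16 (J(c, M) = 15 + 5*((-126 - 41)/(16 + 0)) = 15 + 5*(-167/16) = 15 - 835/16 = -595/16)
-21085/J(-65, 303) = -21085/(-595/16) = -21085*(-16/595) = 67472/119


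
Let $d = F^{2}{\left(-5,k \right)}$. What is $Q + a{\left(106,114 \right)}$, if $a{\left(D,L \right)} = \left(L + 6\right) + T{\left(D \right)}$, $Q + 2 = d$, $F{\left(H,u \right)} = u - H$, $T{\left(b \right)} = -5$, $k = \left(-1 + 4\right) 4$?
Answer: $402$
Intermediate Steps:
$k = 12$ ($k = 3 \cdot 4 = 12$)
$d = 289$ ($d = \left(12 - -5\right)^{2} = \left(12 + 5\right)^{2} = 17^{2} = 289$)
$Q = 287$ ($Q = -2 + 289 = 287$)
$a{\left(D,L \right)} = 1 + L$ ($a{\left(D,L \right)} = \left(L + 6\right) - 5 = \left(6 + L\right) - 5 = 1 + L$)
$Q + a{\left(106,114 \right)} = 287 + \left(1 + 114\right) = 287 + 115 = 402$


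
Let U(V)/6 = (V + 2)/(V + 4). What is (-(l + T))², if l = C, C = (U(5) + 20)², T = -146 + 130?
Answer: 28430224/81 ≈ 3.5099e+5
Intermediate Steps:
T = -16
U(V) = 6*(2 + V)/(4 + V) (U(V) = 6*((V + 2)/(V + 4)) = 6*((2 + V)/(4 + V)) = 6*(2 + V)/(4 + V))
C = 5476/9 (C = (6*(2 + 5)/(4 + 5) + 20)² = (6*7/9 + 20)² = (6*(⅑)*7 + 20)² = (14/3 + 20)² = (74/3)² = 5476/9 ≈ 608.44)
l = 5476/9 ≈ 608.44
(-(l + T))² = (-(5476/9 - 16))² = (-1*5332/9)² = (-5332/9)² = 28430224/81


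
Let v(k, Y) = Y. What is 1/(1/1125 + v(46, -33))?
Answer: -1125/37124 ≈ -0.030304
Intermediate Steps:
1/(1/1125 + v(46, -33)) = 1/(1/1125 - 33) = 1/(-37124/1125) = -1125/37124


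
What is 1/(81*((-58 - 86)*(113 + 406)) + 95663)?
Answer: -1/5957953 ≈ -1.6784e-7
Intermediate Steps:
1/(81*((-58 - 86)*(113 + 406)) + 95663) = 1/(81*(-144*519) + 95663) = 1/(81*(-74736) + 95663) = 1/(-6053616 + 95663) = 1/(-5957953) = -1/5957953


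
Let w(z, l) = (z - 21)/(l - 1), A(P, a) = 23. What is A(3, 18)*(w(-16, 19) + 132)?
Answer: 53797/18 ≈ 2988.7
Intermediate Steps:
w(z, l) = (-21 + z)/(-1 + l)
A(3, 18)*(w(-16, 19) + 132) = 23*((-21 - 16)/(-1 + 19) + 132) = 23*(-37/18 + 132) = 23*(2339/18) = 53797/18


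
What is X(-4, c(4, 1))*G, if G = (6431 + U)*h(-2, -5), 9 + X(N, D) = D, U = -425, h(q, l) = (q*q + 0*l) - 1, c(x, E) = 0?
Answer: -162162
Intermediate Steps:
h(q, l) = -1 + q² (h(q, l) = (q² + 0) - 1 = q² - 1 = -1 + q²)
X(N, D) = -9 + D
G = 18018 (G = (6431 - 425)*(-1 + (-2)²) = 6006*(-1 + 4) = 6006*3 = 18018)
X(-4, c(4, 1))*G = (-9 + 0)*18018 = -9*18018 = -162162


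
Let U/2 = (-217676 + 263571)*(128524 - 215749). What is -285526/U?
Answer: 142763/4003191375 ≈ 3.5662e-5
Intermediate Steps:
U = -8006382750 (U = 2*((-217676 + 263571)*(128524 - 215749)) = 2*(45895*(-87225)) = 2*(-4003191375) = -8006382750)
-285526/U = -285526/(-8006382750) = -285526*(-1/8006382750) = 142763/4003191375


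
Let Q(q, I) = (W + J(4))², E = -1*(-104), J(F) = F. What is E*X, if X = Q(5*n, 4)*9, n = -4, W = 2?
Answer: 33696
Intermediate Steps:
E = 104
Q(q, I) = 36 (Q(q, I) = (2 + 4)² = 6² = 36)
X = 324 (X = 36*9 = 324)
E*X = 104*324 = 33696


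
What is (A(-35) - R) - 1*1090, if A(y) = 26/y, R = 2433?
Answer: -123331/35 ≈ -3523.7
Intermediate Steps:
(A(-35) - R) - 1*1090 = (26/(-35) - 1*2433) - 1*1090 = (26*(-1/35) - 2433) - 1090 = (-26/35 - 2433) - 1090 = -85181/35 - 1090 = -123331/35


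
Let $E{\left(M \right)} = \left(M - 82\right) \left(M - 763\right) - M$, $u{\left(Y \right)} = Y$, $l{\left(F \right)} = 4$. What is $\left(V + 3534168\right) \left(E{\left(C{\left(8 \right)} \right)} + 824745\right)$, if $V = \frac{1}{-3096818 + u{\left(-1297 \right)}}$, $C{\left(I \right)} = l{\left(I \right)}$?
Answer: $\frac{9678520753937076817}{3098115} \approx 3.124 \cdot 10^{12}$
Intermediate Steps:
$C{\left(I \right)} = 4$
$V = - \frac{1}{3098115}$ ($V = \frac{1}{-3096818 - 1297} = \frac{1}{-3098115} = - \frac{1}{3098115} \approx -3.2278 \cdot 10^{-7}$)
$E{\left(M \right)} = - M + \left(-763 + M\right) \left(-82 + M\right)$ ($E{\left(M \right)} = \left(-82 + M\right) \left(-763 + M\right) - M = \left(-763 + M\right) \left(-82 + M\right) - M = - M + \left(-763 + M\right) \left(-82 + M\right)$)
$\left(V + 3534168\right) \left(E{\left(C{\left(8 \right)} \right)} + 824745\right) = \left(- \frac{1}{3098115} + 3534168\right) \left(\left(62566 + 4^{2} - 3384\right) + 824745\right) = \frac{10949258893319 \left(\left(62566 + 16 - 3384\right) + 824745\right)}{3098115} = \frac{10949258893319 \left(59198 + 824745\right)}{3098115} = \frac{10949258893319}{3098115} \cdot 883943 = \frac{9678520753937076817}{3098115}$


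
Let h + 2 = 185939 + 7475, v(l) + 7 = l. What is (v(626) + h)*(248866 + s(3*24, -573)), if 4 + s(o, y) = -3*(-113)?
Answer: 48352719231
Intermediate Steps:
v(l) = -7 + l
s(o, y) = 335 (s(o, y) = -4 - 3*(-113) = -4 + 339 = 335)
h = 193412 (h = -2 + (185939 + 7475) = -2 + 193414 = 193412)
(v(626) + h)*(248866 + s(3*24, -573)) = ((-7 + 626) + 193412)*(248866 + 335) = (619 + 193412)*249201 = 194031*249201 = 48352719231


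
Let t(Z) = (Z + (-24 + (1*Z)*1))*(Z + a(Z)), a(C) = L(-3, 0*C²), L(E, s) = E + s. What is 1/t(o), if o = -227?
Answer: 1/109940 ≈ 9.0959e-6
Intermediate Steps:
a(C) = -3 (a(C) = -3 + 0*C² = -3 + 0 = -3)
t(Z) = (-24 + 2*Z)*(-3 + Z) (t(Z) = (Z + (-24 + (1*Z)*1))*(Z - 3) = (Z + (-24 + Z*1))*(-3 + Z) = (Z + (-24 + Z))*(-3 + Z) = (-24 + 2*Z)*(-3 + Z))
1/t(o) = 1/(72 - 30*(-227) + 2*(-227)²) = 1/(72 + 6810 + 2*51529) = 1/(72 + 6810 + 103058) = 1/109940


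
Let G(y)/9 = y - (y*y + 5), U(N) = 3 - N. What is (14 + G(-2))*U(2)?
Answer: -85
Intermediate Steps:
G(y) = -45 - 9*y² + 9*y (G(y) = 9*(y - (y*y + 5)) = 9*(y - (y² + 5)) = 9*(y - (5 + y²)) = 9*(y + (-5 - y²)) = 9*(-5 + y - y²) = -45 - 9*y² + 9*y)
(14 + G(-2))*U(2) = (14 + (-45 - 9*(-2)² + 9*(-2)))*(3 - 1*2) = (14 + (-45 - 9*4 - 18))*(3 - 2) = (14 + (-45 - 36 - 18))*1 = (14 - 99)*1 = -85*1 = -85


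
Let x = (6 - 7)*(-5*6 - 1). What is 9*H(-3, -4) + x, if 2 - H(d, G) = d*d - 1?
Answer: -23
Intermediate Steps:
H(d, G) = 3 - d² (H(d, G) = 2 - (d*d - 1) = 2 - (d² - 1) = 2 - (-1 + d²) = 2 + (1 - d²) = 3 - d²)
x = 31 (x = -(-30 - 1) = -1*(-31) = 31)
9*H(-3, -4) + x = 9*(3 - 1*(-3)²) + 31 = 9*(3 - 1*9) + 31 = 9*(3 - 9) + 31 = 9*(-6) + 31 = -54 + 31 = -23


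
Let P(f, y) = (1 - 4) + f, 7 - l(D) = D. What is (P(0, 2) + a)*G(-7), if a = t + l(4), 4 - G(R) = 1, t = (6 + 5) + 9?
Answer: 60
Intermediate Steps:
l(D) = 7 - D
t = 20 (t = 11 + 9 = 20)
P(f, y) = -3 + f
G(R) = 3 (G(R) = 4 - 1*1 = 4 - 1 = 3)
a = 23 (a = 20 + (7 - 1*4) = 20 + (7 - 4) = 20 + 3 = 23)
(P(0, 2) + a)*G(-7) = ((-3 + 0) + 23)*3 = (-3 + 23)*3 = 20*3 = 60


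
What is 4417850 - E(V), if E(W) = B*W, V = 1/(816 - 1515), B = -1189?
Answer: 3088075961/699 ≈ 4.4178e+6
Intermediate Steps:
V = -1/699 (V = 1/(-699) = -1/699 ≈ -0.0014306)
E(W) = -1189*W
4417850 - E(V) = 4417850 - (-1189)*(-1)/699 = 4417850 - 1*1189/699 = 4417850 - 1189/699 = 3088075961/699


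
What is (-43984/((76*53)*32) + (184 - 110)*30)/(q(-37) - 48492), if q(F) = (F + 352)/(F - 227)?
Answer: -196697281/4297272807 ≈ -0.045773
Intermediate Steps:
q(F) = (352 + F)/(-227 + F)
(-43984/((76*53)*32) + (184 - 110)*30)/(q(-37) - 48492) = (-43984/((76*53)*32) + (184 - 110)*30)/((352 - 37)/(-227 - 37) - 48492) = (-43984/(4028*32) + 74*30)/(315/(-264) - 48492) = (-43984/128896 + 2220)/(-1/264*315 - 48492) = (-43984*1/128896 + 2220)/(-105/88 - 48492) = (-2749/8056 + 2220)/(-4267401/88) = (17881571/8056)*(-88/4267401) = -196697281/4297272807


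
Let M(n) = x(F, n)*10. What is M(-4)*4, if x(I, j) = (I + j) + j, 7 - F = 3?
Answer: -160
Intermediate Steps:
F = 4 (F = 7 - 1*3 = 7 - 3 = 4)
x(I, j) = I + 2*j
M(n) = 40 + 20*n (M(n) = (4 + 2*n)*10 = 40 + 20*n)
M(-4)*4 = (40 + 20*(-4))*4 = (40 - 80)*4 = -40*4 = -160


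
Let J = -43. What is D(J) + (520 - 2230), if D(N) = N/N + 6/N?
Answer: -73493/43 ≈ -1709.1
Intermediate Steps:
D(N) = 1 + 6/N
D(J) + (520 - 2230) = (6 - 43)/(-43) + (520 - 2230) = -1/43*(-37) - 1710 = 37/43 - 1710 = -73493/43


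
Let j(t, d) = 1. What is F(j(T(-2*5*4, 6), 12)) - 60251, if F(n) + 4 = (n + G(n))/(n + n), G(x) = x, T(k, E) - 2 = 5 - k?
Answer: -60254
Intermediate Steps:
T(k, E) = 7 - k (T(k, E) = 2 + (5 - k) = 7 - k)
F(n) = -3 (F(n) = -4 + (n + n)/(n + n) = -4 + (2*n)/((2*n)) = -4 + (2*n)*(1/(2*n)) = -4 + 1 = -3)
F(j(T(-2*5*4, 6), 12)) - 60251 = -3 - 60251 = -60254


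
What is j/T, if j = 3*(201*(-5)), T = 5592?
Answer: -1005/1864 ≈ -0.53916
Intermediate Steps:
j = -3015 (j = 3*(-1005) = -3015)
j/T = -3015/5592 = -3015*1/5592 = -1005/1864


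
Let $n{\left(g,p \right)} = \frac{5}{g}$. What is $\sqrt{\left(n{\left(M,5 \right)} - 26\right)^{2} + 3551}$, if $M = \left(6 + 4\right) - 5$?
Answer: $12 \sqrt{29} \approx 64.622$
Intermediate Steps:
$M = 5$ ($M = 10 - 5 = 5$)
$\sqrt{\left(n{\left(M,5 \right)} - 26\right)^{2} + 3551} = \sqrt{\left(\frac{5}{5} - 26\right)^{2} + 3551} = \sqrt{\left(5 \cdot \frac{1}{5} - 26\right)^{2} + 3551} = \sqrt{\left(1 - 26\right)^{2} + 3551} = \sqrt{\left(-25\right)^{2} + 3551} = \sqrt{625 + 3551} = \sqrt{4176} = 12 \sqrt{29}$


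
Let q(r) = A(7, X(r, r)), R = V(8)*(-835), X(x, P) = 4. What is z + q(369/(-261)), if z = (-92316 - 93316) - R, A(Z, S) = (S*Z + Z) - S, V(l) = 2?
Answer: -183931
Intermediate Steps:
R = -1670 (R = 2*(-835) = -1670)
A(Z, S) = Z - S + S*Z (A(Z, S) = (Z + S*Z) - S = Z - S + S*Z)
q(r) = 31 (q(r) = 7 - 1*4 + 4*7 = 7 - 4 + 28 = 31)
z = -183962 (z = (-92316 - 93316) - 1*(-1670) = -185632 + 1670 = -183962)
z + q(369/(-261)) = -183962 + 31 = -183931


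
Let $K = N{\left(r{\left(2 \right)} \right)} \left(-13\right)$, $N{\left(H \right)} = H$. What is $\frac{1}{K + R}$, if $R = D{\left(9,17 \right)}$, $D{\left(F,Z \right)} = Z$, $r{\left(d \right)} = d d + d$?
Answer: $- \frac{1}{61} \approx -0.016393$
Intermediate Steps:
$r{\left(d \right)} = d + d^{2}$ ($r{\left(d \right)} = d^{2} + d = d + d^{2}$)
$K = -78$ ($K = 2 \left(1 + 2\right) \left(-13\right) = 2 \cdot 3 \left(-13\right) = 6 \left(-13\right) = -78$)
$R = 17$
$\frac{1}{K + R} = \frac{1}{-78 + 17} = \frac{1}{-61} = - \frac{1}{61}$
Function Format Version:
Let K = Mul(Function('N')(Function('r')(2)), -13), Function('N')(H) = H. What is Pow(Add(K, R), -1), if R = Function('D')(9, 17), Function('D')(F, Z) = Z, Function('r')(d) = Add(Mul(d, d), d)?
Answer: Rational(-1, 61) ≈ -0.016393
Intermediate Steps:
Function('r')(d) = Add(d, Pow(d, 2)) (Function('r')(d) = Add(Pow(d, 2), d) = Add(d, Pow(d, 2)))
K = -78 (K = Mul(Mul(2, Add(1, 2)), -13) = Mul(Mul(2, 3), -13) = Mul(6, -13) = -78)
R = 17
Pow(Add(K, R), -1) = Pow(Add(-78, 17), -1) = Pow(-61, -1) = Rational(-1, 61)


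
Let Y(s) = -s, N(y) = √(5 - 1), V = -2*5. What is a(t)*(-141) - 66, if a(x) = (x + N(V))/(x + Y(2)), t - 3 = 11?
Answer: -254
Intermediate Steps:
t = 14 (t = 3 + 11 = 14)
V = -10
N(y) = 2 (N(y) = √4 = 2)
a(x) = (2 + x)/(-2 + x) (a(x) = (x + 2)/(x - 1*2) = (2 + x)/(x - 2) = (2 + x)/(-2 + x))
a(t)*(-141) - 66 = ((2 + 14)/(-2 + 14))*(-141) - 66 = (16/12)*(-141) - 66 = ((1/12)*16)*(-141) - 66 = (4/3)*(-141) - 66 = -188 - 66 = -254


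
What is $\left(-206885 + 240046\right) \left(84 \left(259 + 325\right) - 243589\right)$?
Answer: $-6450908813$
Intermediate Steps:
$\left(-206885 + 240046\right) \left(84 \left(259 + 325\right) - 243589\right) = 33161 \left(84 \cdot 584 - 243589\right) = 33161 \left(49056 - 243589\right) = 33161 \left(-194533\right) = -6450908813$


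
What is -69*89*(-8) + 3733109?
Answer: 3782237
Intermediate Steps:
-69*89*(-8) + 3733109 = -6141*(-8) + 3733109 = 49128 + 3733109 = 3782237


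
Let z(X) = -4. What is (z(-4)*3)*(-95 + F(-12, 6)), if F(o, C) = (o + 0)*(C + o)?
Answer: 276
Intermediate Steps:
F(o, C) = o*(C + o)
(z(-4)*3)*(-95 + F(-12, 6)) = (-4*3)*(-95 - 12*(6 - 12)) = -12*(-95 - 12*(-6)) = -12*(-95 + 72) = -12*(-23) = 276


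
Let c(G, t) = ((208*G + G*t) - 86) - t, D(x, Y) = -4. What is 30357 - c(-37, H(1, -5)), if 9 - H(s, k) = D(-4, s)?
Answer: 38633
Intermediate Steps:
H(s, k) = 13 (H(s, k) = 9 - 1*(-4) = 9 + 4 = 13)
c(G, t) = -86 - t + 208*G + G*t (c(G, t) = (-86 + 208*G + G*t) - t = -86 - t + 208*G + G*t)
30357 - c(-37, H(1, -5)) = 30357 - (-86 - 1*13 + 208*(-37) - 37*13) = 30357 - (-86 - 13 - 7696 - 481) = 30357 - 1*(-8276) = 30357 + 8276 = 38633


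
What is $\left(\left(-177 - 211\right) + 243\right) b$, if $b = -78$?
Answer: $11310$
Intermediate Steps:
$\left(\left(-177 - 211\right) + 243\right) b = \left(\left(-177 - 211\right) + 243\right) \left(-78\right) = \left(-388 + 243\right) \left(-78\right) = \left(-145\right) \left(-78\right) = 11310$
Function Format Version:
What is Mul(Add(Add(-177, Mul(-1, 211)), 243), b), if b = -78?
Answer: 11310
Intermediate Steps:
Mul(Add(Add(-177, Mul(-1, 211)), 243), b) = Mul(Add(Add(-177, Mul(-1, 211)), 243), -78) = Mul(Add(Add(-177, -211), 243), -78) = Mul(Add(-388, 243), -78) = Mul(-145, -78) = 11310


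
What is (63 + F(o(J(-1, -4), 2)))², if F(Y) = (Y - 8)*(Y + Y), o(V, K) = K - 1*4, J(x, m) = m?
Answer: 10609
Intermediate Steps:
o(V, K) = -4 + K (o(V, K) = K - 4 = -4 + K)
F(Y) = 2*Y*(-8 + Y) (F(Y) = (-8 + Y)*(2*Y) = 2*Y*(-8 + Y))
(63 + F(o(J(-1, -4), 2)))² = (63 + 2*(-4 + 2)*(-8 + (-4 + 2)))² = (63 + 2*(-2)*(-8 - 2))² = (63 + 2*(-2)*(-10))² = (63 + 40)² = 103² = 10609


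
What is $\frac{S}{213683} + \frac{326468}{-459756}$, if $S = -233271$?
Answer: $- \frac{44252100880}{24560510337} \approx -1.8018$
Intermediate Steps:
$\frac{S}{213683} + \frac{326468}{-459756} = - \frac{233271}{213683} + \frac{326468}{-459756} = \left(-233271\right) \frac{1}{213683} + 326468 \left(- \frac{1}{459756}\right) = - \frac{233271}{213683} - \frac{81617}{114939} = - \frac{44252100880}{24560510337}$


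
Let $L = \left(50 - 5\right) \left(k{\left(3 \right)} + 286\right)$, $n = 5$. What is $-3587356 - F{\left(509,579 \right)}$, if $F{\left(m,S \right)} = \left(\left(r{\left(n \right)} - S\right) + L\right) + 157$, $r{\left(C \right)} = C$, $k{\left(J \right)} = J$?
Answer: $-3599944$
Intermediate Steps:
$L = 13005$ ($L = \left(50 - 5\right) \left(3 + 286\right) = 45 \cdot 289 = 13005$)
$F{\left(m,S \right)} = 13167 - S$ ($F{\left(m,S \right)} = \left(\left(5 - S\right) + 13005\right) + 157 = \left(13010 - S\right) + 157 = 13167 - S$)
$-3587356 - F{\left(509,579 \right)} = -3587356 - \left(13167 - 579\right) = -3587356 - 12588 = -3599944$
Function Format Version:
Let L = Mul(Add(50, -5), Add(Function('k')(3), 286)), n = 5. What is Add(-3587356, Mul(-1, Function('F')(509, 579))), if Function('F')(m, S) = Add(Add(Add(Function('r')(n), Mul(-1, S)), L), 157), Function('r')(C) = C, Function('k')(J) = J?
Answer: -3599944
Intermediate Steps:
L = 13005 (L = Mul(Add(50, -5), Add(3, 286)) = Mul(45, 289) = 13005)
Function('F')(m, S) = Add(13167, Mul(-1, S)) (Function('F')(m, S) = Add(Add(Add(5, Mul(-1, S)), 13005), 157) = Add(Add(13010, Mul(-1, S)), 157) = Add(13167, Mul(-1, S)))
Add(-3587356, Mul(-1, Function('F')(509, 579))) = Add(-3587356, Mul(-1, Add(13167, Mul(-1, 579)))) = Add(-3587356, Mul(-1, Add(13167, -579))) = Add(-3587356, Mul(-1, 12588)) = Add(-3587356, -12588) = -3599944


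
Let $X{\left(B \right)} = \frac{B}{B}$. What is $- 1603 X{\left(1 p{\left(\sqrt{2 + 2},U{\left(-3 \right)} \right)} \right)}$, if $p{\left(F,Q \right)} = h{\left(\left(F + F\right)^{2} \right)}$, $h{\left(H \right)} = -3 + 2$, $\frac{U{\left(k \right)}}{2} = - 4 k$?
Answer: $-1603$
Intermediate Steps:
$U{\left(k \right)} = - 8 k$ ($U{\left(k \right)} = 2 \left(- 4 k\right) = - 8 k$)
$h{\left(H \right)} = -1$
$p{\left(F,Q \right)} = -1$
$X{\left(B \right)} = 1$
$- 1603 X{\left(1 p{\left(\sqrt{2 + 2},U{\left(-3 \right)} \right)} \right)} = \left(-1603\right) 1 = -1603$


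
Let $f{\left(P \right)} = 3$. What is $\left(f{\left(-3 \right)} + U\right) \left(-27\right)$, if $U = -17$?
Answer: $378$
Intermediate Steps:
$\left(f{\left(-3 \right)} + U\right) \left(-27\right) = \left(3 - 17\right) \left(-27\right) = \left(-14\right) \left(-27\right) = 378$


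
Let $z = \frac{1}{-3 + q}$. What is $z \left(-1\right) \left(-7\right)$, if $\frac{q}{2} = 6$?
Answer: $\frac{7}{9} \approx 0.77778$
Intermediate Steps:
$q = 12$ ($q = 2 \cdot 6 = 12$)
$z = \frac{1}{9}$ ($z = \frac{1}{-3 + 12} = \frac{1}{9} \approx 0.11111$)
$z \left(-1\right) \left(-7\right) = \frac{1}{9} \left(-1\right) \left(-7\right) = \left(- \frac{1}{9}\right) \left(-7\right) = \frac{7}{9}$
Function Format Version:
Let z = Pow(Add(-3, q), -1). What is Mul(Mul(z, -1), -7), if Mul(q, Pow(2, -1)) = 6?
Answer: Rational(7, 9) ≈ 0.77778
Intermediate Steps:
q = 12 (q = Mul(2, 6) = 12)
z = Rational(1, 9) (z = Pow(Add(-3, 12), -1) = Pow(9, -1) = Rational(1, 9) ≈ 0.11111)
Mul(Mul(z, -1), -7) = Mul(Mul(Rational(1, 9), -1), -7) = Mul(Rational(-1, 9), -7) = Rational(7, 9)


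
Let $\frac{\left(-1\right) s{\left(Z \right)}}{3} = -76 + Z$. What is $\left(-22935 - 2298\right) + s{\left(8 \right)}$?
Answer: $-25029$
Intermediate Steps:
$s{\left(Z \right)} = 228 - 3 Z$ ($s{\left(Z \right)} = - 3 \left(-76 + Z\right) = 228 - 3 Z$)
$\left(-22935 - 2298\right) + s{\left(8 \right)} = \left(-22935 - 2298\right) + \left(228 - 24\right) = -25233 + \left(228 - 24\right) = -25233 + 204 = -25029$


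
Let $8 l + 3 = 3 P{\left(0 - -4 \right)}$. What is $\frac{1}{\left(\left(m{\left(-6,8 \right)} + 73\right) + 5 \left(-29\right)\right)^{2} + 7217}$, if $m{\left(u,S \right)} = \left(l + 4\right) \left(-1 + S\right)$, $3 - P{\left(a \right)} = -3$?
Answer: $\frac{64}{522897} \approx 0.0001224$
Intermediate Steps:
$P{\left(a \right)} = 6$ ($P{\left(a \right)} = 3 - -3 = 3 + 3 = 6$)
$l = \frac{15}{8}$ ($l = - \frac{3}{8} + \frac{3 \cdot 6}{8} = - \frac{3}{8} + \frac{1}{8} \cdot 18 = - \frac{3}{8} + \frac{9}{4} = \frac{15}{8} \approx 1.875$)
$m{\left(u,S \right)} = - \frac{47}{8} + \frac{47 S}{8}$ ($m{\left(u,S \right)} = \left(\frac{15}{8} + 4\right) \left(-1 + S\right) = \frac{47 \left(-1 + S\right)}{8} = - \frac{47}{8} + \frac{47 S}{8}$)
$\frac{1}{\left(\left(m{\left(-6,8 \right)} + 73\right) + 5 \left(-29\right)\right)^{2} + 7217} = \frac{1}{\left(\left(\left(- \frac{47}{8} + \frac{47}{8} \cdot 8\right) + 73\right) + 5 \left(-29\right)\right)^{2} + 7217} = \frac{1}{\left(\left(\left(- \frac{47}{8} + 47\right) + 73\right) - 145\right)^{2} + 7217} = \frac{1}{\left(\left(\frac{329}{8} + 73\right) - 145\right)^{2} + 7217} = \frac{1}{\left(\frac{913}{8} - 145\right)^{2} + 7217} = \frac{1}{\left(- \frac{247}{8}\right)^{2} + 7217} = \frac{1}{\frac{61009}{64} + 7217} = \frac{1}{\frac{522897}{64}} = \frac{64}{522897}$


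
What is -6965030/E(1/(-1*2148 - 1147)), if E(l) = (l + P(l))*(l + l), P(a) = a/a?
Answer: 37809752417875/3294 ≈ 1.1478e+10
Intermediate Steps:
P(a) = 1
E(l) = 2*l*(1 + l) (E(l) = (l + 1)*(l + l) = (1 + l)*(2*l) = 2*l*(1 + l))
-6965030/E(1/(-1*2148 - 1147)) = -6965030*(-1*2148 - 1147)/(2*(1 + 1/(-1*2148 - 1147))) = -6965030*(-2148 - 1147)/(2*(1 + 1/(-2148 - 1147))) = -6965030*(-3295/(2*(1 + 1/(-3295)))) = -6965030*(-3295/(2*(1 - 1/3295))) = -6965030/(2*(-1/3295)*(3294/3295)) = -6965030/(-6588/10857025) = -6965030*(-10857025/6588) = 37809752417875/3294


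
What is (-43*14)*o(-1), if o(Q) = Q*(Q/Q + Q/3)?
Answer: 1204/3 ≈ 401.33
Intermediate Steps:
o(Q) = Q*(1 + Q/3) (o(Q) = Q*(1 + Q*(⅓)) = Q*(1 + Q/3))
(-43*14)*o(-1) = (-43*14)*((⅓)*(-1)*(3 - 1)) = -602*(-1)*2/3 = -602*(-⅔) = 1204/3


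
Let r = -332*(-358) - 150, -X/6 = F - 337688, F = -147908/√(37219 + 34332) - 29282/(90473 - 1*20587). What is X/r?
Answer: 35399539275/2073971879 + 443724*√71551/4246766503 ≈ 17.096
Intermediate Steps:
F = -14641/34943 - 147908*√71551/71551 (F = -147908*√71551/71551 - 29282/(90473 - 20587) = -147908*√71551/71551 - 29282/69886 = -147908*√71551/71551 - 29282*1/69886 = -147908*√71551/71551 - 14641/34943 = -14641/34943 - 147908*√71551/71551 ≈ -553.37)
X = 70799078550/34943 + 887448*√71551/71551 (X = -6*((-14641/34943 - 147908*√71551/71551) - 337688) = -6*(-11799846425/34943 - 147908*√71551/71551) = 70799078550/34943 + 887448*√71551/71551 ≈ 2.0294e+6)
r = 118706 (r = 118856 - 150 = 118706)
X/r = (70799078550/34943 + 887448*√71551/71551)/118706 = (70799078550/34943 + 887448*√71551/71551)*(1/118706) = 35399539275/2073971879 + 443724*√71551/4246766503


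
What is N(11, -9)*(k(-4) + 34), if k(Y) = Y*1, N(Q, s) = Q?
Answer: 330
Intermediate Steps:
k(Y) = Y
N(11, -9)*(k(-4) + 34) = 11*(-4 + 34) = 11*30 = 330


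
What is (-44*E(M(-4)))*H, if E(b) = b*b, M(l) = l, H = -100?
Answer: 70400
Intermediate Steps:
E(b) = b**2
(-44*E(M(-4)))*H = -44*(-4)**2*(-100) = -44*16*(-100) = -704*(-100) = 70400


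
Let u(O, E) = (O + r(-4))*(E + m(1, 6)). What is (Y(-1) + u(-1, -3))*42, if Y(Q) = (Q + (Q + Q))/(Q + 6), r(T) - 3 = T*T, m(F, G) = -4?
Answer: -26586/5 ≈ -5317.2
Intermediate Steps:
r(T) = 3 + T**2 (r(T) = 3 + T*T = 3 + T**2)
u(O, E) = (-4 + E)*(19 + O) (u(O, E) = (O + (3 + (-4)**2))*(E - 4) = (O + (3 + 16))*(-4 + E) = (O + 19)*(-4 + E) = (19 + O)*(-4 + E) = (-4 + E)*(19 + O))
Y(Q) = 3*Q/(6 + Q) (Y(Q) = (Q + 2*Q)/(6 + Q) = (3*Q)/(6 + Q) = 3*Q/(6 + Q))
(Y(-1) + u(-1, -3))*42 = (3*(-1)/(6 - 1) + (-76 - 4*(-1) + 19*(-3) - 3*(-1)))*42 = (3*(-1)/5 + (-76 + 4 - 57 + 3))*42 = (3*(-1)*(1/5) - 126)*42 = (-3/5 - 126)*42 = -633/5*42 = -26586/5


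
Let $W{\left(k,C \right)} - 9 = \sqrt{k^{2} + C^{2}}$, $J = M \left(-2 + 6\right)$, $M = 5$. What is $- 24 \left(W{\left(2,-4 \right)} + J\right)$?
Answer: $-696 - 48 \sqrt{5} \approx -803.33$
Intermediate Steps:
$J = 20$ ($J = 5 \left(-2 + 6\right) = 5 \cdot 4 = 20$)
$W{\left(k,C \right)} = 9 + \sqrt{C^{2} + k^{2}}$ ($W{\left(k,C \right)} = 9 + \sqrt{k^{2} + C^{2}} = 9 + \sqrt{C^{2} + k^{2}}$)
$- 24 \left(W{\left(2,-4 \right)} + J\right) = - 24 \left(\left(9 + \sqrt{\left(-4\right)^{2} + 2^{2}}\right) + 20\right) = - 24 \left(\left(9 + \sqrt{16 + 4}\right) + 20\right) = - 24 \left(\left(9 + \sqrt{20}\right) + 20\right) = - 24 \left(\left(9 + 2 \sqrt{5}\right) + 20\right) = - 24 \left(29 + 2 \sqrt{5}\right) = -696 - 48 \sqrt{5}$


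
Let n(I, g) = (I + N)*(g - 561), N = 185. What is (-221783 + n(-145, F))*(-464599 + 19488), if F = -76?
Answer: 110059481193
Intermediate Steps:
n(I, g) = (-561 + g)*(185 + I) (n(I, g) = (I + 185)*(g - 561) = (185 + I)*(-561 + g) = (-561 + g)*(185 + I))
(-221783 + n(-145, F))*(-464599 + 19488) = (-221783 + (-103785 - 561*(-145) + 185*(-76) - 145*(-76)))*(-464599 + 19488) = (-221783 + (-103785 + 81345 - 14060 + 11020))*(-445111) = (-221783 - 25480)*(-445111) = -247263*(-445111) = 110059481193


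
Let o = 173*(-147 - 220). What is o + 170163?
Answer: 106672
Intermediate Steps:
o = -63491 (o = 173*(-367) = -63491)
o + 170163 = -63491 + 170163 = 106672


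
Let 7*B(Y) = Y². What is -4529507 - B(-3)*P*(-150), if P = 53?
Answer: -31634999/7 ≈ -4.5193e+6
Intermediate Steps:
B(Y) = Y²/7
-4529507 - B(-3)*P*(-150) = -4529507 - ((⅐)*(-3)²)*53*(-150) = -4529507 - ((⅐)*9)*53*(-150) = -4529507 - (9/7)*53*(-150) = -4529507 - 477*(-150)/7 = -4529507 - 1*(-71550/7) = -4529507 + 71550/7 = -31634999/7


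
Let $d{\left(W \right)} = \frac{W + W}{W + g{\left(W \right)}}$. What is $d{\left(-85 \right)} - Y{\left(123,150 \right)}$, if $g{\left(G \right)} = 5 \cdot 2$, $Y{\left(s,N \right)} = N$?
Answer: $- \frac{2216}{15} \approx -147.73$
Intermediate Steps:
$g{\left(G \right)} = 10$
$d{\left(W \right)} = \frac{2 W}{10 + W}$ ($d{\left(W \right)} = \frac{W + W}{W + 10} = \frac{2 W}{10 + W}$)
$d{\left(-85 \right)} - Y{\left(123,150 \right)} = 2 \left(-85\right) \frac{1}{10 - 85} - 150 = 2 \left(-85\right) \frac{1}{-75} - 150 = 2 \left(-85\right) \left(- \frac{1}{75}\right) - 150 = \frac{34}{15} - 150 = - \frac{2216}{15}$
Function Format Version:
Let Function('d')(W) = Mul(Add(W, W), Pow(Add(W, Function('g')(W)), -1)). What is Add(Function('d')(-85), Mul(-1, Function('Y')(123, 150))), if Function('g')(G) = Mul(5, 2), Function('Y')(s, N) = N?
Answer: Rational(-2216, 15) ≈ -147.73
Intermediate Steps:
Function('g')(G) = 10
Function('d')(W) = Mul(2, W, Pow(Add(10, W), -1)) (Function('d')(W) = Mul(Add(W, W), Pow(Add(W, 10), -1)) = Mul(Mul(2, W), Pow(Add(10, W), -1)) = Mul(2, W, Pow(Add(10, W), -1)))
Add(Function('d')(-85), Mul(-1, Function('Y')(123, 150))) = Add(Mul(2, -85, Pow(Add(10, -85), -1)), Mul(-1, 150)) = Add(Mul(2, -85, Pow(-75, -1)), -150) = Add(Mul(2, -85, Rational(-1, 75)), -150) = Add(Rational(34, 15), -150) = Rational(-2216, 15)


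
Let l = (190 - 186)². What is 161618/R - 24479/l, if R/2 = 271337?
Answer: -6640765479/4341392 ≈ -1529.6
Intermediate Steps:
R = 542674 (R = 2*271337 = 542674)
l = 16 (l = 4² = 16)
161618/R - 24479/l = 161618/542674 - 24479/16 = 161618*(1/542674) - 24479*1/16 = 80809/271337 - 24479/16 = -6640765479/4341392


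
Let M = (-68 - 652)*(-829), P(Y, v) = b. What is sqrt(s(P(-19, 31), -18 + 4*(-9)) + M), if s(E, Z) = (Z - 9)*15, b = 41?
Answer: 3*sqrt(66215) ≈ 771.97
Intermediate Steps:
P(Y, v) = 41
s(E, Z) = -135 + 15*Z (s(E, Z) = (-9 + Z)*15 = -135 + 15*Z)
M = 596880 (M = -720*(-829) = 596880)
sqrt(s(P(-19, 31), -18 + 4*(-9)) + M) = sqrt((-135 + 15*(-18 + 4*(-9))) + 596880) = sqrt((-135 + 15*(-18 - 36)) + 596880) = sqrt((-135 + 15*(-54)) + 596880) = sqrt((-135 - 810) + 596880) = sqrt(-945 + 596880) = sqrt(595935) = 3*sqrt(66215)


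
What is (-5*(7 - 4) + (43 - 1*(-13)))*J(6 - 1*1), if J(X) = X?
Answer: 205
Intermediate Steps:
(-5*(7 - 4) + (43 - 1*(-13)))*J(6 - 1*1) = (-5*(7 - 4) + (43 - 1*(-13)))*(6 - 1*1) = (-5*3 + (43 + 13))*(6 - 1) = (-15 + 56)*5 = 41*5 = 205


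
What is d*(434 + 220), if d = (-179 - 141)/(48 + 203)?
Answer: -209280/251 ≈ -833.79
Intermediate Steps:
d = -320/251 ≈ -1.2749
d*(434 + 220) = -320*(434 + 220)/251 = -320/251*654 = -209280/251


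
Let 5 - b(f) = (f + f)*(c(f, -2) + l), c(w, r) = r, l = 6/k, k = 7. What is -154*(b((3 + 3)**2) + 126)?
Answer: -32846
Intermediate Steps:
l = 6/7 ≈ 0.85714
b(f) = 5 + 16*f/7 (b(f) = 5 - (f + f)*(-2 + 6/7) = 5 - 2*f*(-8)/7 = 5 - (-16)*f/7 = 5 + 16*f/7)
-154*(b((3 + 3)**2) + 126) = -154*((5 + 16*(3 + 3)**2/7) + 126) = -154*((5 + (16/7)*6**2) + 126) = -154*((5 + (16/7)*36) + 126) = -154*((5 + 576/7) + 126) = -154*(611/7 + 126) = -154*1493/7 = -32846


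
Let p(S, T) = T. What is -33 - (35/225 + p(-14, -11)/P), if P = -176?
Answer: -23917/720 ≈ -33.218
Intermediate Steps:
-33 - (35/225 + p(-14, -11)/P) = -33 - (35/225 - 11/(-176)) = -33 - (35*(1/225) - 11*(-1/176)) = -33 - (7/45 + 1/16) = -33 - 1*157/720 = -33 - 157/720 = -23917/720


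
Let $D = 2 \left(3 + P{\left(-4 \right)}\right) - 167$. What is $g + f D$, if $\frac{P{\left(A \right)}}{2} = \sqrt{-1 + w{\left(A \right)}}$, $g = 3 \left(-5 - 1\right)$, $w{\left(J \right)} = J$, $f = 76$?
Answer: $-12254 + 304 i \sqrt{5} \approx -12254.0 + 679.76 i$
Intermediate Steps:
$g = -18$ ($g = 3 \left(-6\right) = -18$)
$P{\left(A \right)} = 2 \sqrt{-1 + A}$
$D = -161 + 4 i \sqrt{5}$ ($D = 2 \left(3 + 2 \sqrt{-1 - 4}\right) - 167 = 2 \left(3 + 2 \sqrt{-5}\right) - 167 = 2 \left(3 + 2 i \sqrt{5}\right) - 167 = \left(6 + 4 i \sqrt{5}\right) - 167 = -161 + 4 i \sqrt{5} \approx -161.0 + 8.9443 i$)
$g + f D = -18 + 76 \left(-161 + 4 i \sqrt{5}\right) = -18 - \left(12236 - 304 i \sqrt{5}\right) = -12254 + 304 i \sqrt{5}$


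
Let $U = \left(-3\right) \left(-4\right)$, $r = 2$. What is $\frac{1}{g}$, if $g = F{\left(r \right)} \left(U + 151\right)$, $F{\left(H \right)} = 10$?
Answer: $\frac{1}{1630} \approx 0.0006135$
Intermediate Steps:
$U = 12$
$g = 1630$ ($g = 10 \left(12 + 151\right) = 10 \cdot 163 = 1630$)
$\frac{1}{g} = \frac{1}{1630}$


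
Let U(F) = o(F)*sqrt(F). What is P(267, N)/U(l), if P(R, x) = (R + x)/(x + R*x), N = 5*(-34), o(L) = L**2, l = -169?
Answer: 97*I/16916109080 ≈ 5.7342e-9*I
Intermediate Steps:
N = -170
P(R, x) = (R + x)/(x + R*x)
U(F) = F**(5/2) (U(F) = F**2*sqrt(F) = F**(5/2))
P(267, N)/U(l) = ((267 - 170)/((-170)*(1 + 267)))/((-169)**(5/2)) = (-1/170*97/268)/((371293*I)) = (-1/170*1/268*97)*(-I/371293) = -(-97)*I/16916109080 = 97*I/16916109080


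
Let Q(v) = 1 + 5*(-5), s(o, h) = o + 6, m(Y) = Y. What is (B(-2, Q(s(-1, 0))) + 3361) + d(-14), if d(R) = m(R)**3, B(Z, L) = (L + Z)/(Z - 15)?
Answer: 10515/17 ≈ 618.53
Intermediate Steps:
s(o, h) = 6 + o
Q(v) = -24 (Q(v) = 1 - 25 = -24)
B(Z, L) = (L + Z)/(-15 + Z)
d(R) = R**3
(B(-2, Q(s(-1, 0))) + 3361) + d(-14) = ((-24 - 2)/(-15 - 2) + 3361) + (-14)**3 = (-26/(-17) + 3361) - 2744 = (-1/17*(-26) + 3361) - 2744 = (26/17 + 3361) - 2744 = 57163/17 - 2744 = 10515/17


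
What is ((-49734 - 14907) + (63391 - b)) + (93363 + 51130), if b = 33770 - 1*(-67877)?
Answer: 41596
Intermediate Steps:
b = 101647 (b = 33770 + 67877 = 101647)
((-49734 - 14907) + (63391 - b)) + (93363 + 51130) = ((-49734 - 14907) + (63391 - 1*101647)) + (93363 + 51130) = (-64641 + (63391 - 101647)) + 144493 = (-64641 - 38256) + 144493 = -102897 + 144493 = 41596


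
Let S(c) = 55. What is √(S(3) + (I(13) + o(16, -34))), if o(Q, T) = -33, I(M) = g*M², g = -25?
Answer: 3*I*√467 ≈ 64.831*I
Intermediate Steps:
I(M) = -25*M²
√(S(3) + (I(13) + o(16, -34))) = √(55 + (-25*13² - 33)) = √(55 + (-25*169 - 33)) = √(55 + (-4225 - 33)) = √(55 - 4258) = √(-4203) = 3*I*√467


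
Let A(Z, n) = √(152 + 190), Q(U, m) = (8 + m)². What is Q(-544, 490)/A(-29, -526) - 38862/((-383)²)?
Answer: -38862/146689 + 41334*√38/19 ≈ 13410.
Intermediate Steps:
A(Z, n) = 3*√38 (A(Z, n) = √342 = 3*√38)
Q(-544, 490)/A(-29, -526) - 38862/((-383)²) = (8 + 490)²/((3*√38)) - 38862/((-383)²) = 498²*(√38/114) - 38862/146689 = 248004*(√38/114) - 38862*1/146689 = 41334*√38/19 - 38862/146689 = -38862/146689 + 41334*√38/19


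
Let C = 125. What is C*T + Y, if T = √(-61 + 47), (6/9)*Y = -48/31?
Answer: -72/31 + 125*I*√14 ≈ -2.3226 + 467.71*I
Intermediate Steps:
Y = -72/31 (Y = 3*(-48/31)/2 = 3*(-48*1/31)/2 = (3/2)*(-48/31) = -72/31 ≈ -2.3226)
T = I*√14 (T = √(-14) = I*√14 ≈ 3.7417*I)
C*T + Y = 125*(I*√14) - 72/31 = 125*I*√14 - 72/31 = -72/31 + 125*I*√14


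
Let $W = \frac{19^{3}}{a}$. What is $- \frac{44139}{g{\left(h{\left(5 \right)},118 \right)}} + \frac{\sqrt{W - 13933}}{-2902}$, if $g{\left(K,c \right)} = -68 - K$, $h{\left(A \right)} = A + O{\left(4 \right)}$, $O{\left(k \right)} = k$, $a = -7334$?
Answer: $\frac{44139}{77} - \frac{3 i \sqrt{230677846}}{1120172} \approx 573.23 - 0.040676 i$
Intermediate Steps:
$h{\left(A \right)} = 4 + A$ ($h{\left(A \right)} = A + 4 = 4 + A$)
$W = - \frac{361}{386}$ ($W = \frac{19^{3}}{-7334} = 6859 \left(- \frac{1}{7334}\right) = - \frac{361}{386} \approx -0.93523$)
$- \frac{44139}{g{\left(h{\left(5 \right)},118 \right)}} + \frac{\sqrt{W - 13933}}{-2902} = - \frac{44139}{-68 - \left(4 + 5\right)} + \frac{\sqrt{- \frac{361}{386} - 13933}}{-2902} = - \frac{44139}{-68 - 9} + \sqrt{- \frac{5378499}{386}} \left(- \frac{1}{2902}\right) = - \frac{44139}{-68 - 9} + \frac{3 i \sqrt{230677846}}{386} \left(- \frac{1}{2902}\right) = - \frac{44139}{-77} - \frac{3 i \sqrt{230677846}}{1120172} = \left(-44139\right) \left(- \frac{1}{77}\right) - \frac{3 i \sqrt{230677846}}{1120172} = \frac{44139}{77} - \frac{3 i \sqrt{230677846}}{1120172}$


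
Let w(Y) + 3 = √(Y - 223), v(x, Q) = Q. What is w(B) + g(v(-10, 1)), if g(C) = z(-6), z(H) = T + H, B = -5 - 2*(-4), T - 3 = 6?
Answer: 2*I*√55 ≈ 14.832*I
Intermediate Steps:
T = 9 (T = 3 + 6 = 9)
B = 3 (B = -5 + 8 = 3)
z(H) = 9 + H
g(C) = 3 (g(C) = 9 - 6 = 3)
w(Y) = -3 + √(-223 + Y) (w(Y) = -3 + √(Y - 223) = -3 + √(-223 + Y))
w(B) + g(v(-10, 1)) = (-3 + √(-223 + 3)) + 3 = (-3 + √(-220)) + 3 = (-3 + 2*I*√55) + 3 = 2*I*√55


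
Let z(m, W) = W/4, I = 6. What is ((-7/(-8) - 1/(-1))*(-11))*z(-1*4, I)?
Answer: -495/16 ≈ -30.938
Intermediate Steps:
z(m, W) = W/4 (z(m, W) = W*(¼) = W/4)
((-7/(-8) - 1/(-1))*(-11))*z(-1*4, I) = ((-7/(-8) - 1/(-1))*(-11))*((¼)*6) = ((-7*(-⅛) - 1*(-1))*(-11))*(3/2) = ((7/8 + 1)*(-11))*(3/2) = ((15/8)*(-11))*(3/2) = -165/8*3/2 = -495/16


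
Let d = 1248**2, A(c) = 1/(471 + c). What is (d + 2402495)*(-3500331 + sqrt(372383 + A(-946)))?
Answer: -13861307259669 + 416842*sqrt(840189139)/5 ≈ -1.3859e+13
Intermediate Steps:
d = 1557504
(d + 2402495)*(-3500331 + sqrt(372383 + A(-946))) = (1557504 + 2402495)*(-3500331 + sqrt(372383 + 1/(471 - 946))) = 3959999*(-3500331 + sqrt(372383 + 1/(-475))) = 3959999*(-3500331 + sqrt(372383 - 1/475)) = 3959999*(-3500331 + sqrt(176881924/475)) = 3959999*(-3500331 + 2*sqrt(840189139)/95) = -13861307259669 + 416842*sqrt(840189139)/5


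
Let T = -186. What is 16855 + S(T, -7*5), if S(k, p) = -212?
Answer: 16643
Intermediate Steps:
16855 + S(T, -7*5) = 16855 - 212 = 16643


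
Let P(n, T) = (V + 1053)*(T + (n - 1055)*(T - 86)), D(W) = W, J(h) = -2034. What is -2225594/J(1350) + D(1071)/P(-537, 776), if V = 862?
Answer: 2339214089049313/2137838913720 ≈ 1094.2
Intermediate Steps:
P(n, T) = 1915*T + 1915*(-1055 + n)*(-86 + T) (P(n, T) = (862 + 1053)*(T + (n - 1055)*(T - 86)) = 1915*(T + (-1055 + n)*(-86 + T)) = 1915*T + 1915*(-1055 + n)*(-86 + T))
-2225594/J(1350) + D(1071)/P(-537, 776) = -2225594/(-2034) + 1071/(173747950 - 2018410*776 - 164690*(-537) + 1915*776*(-537)) = -2225594*(-1/2034) + 1071/(173747950 - 1566286160 + 88438530 - 798003480) = 1112797/1017 + 1071/(-2102103160) = 1112797/1017 + 1071*(-1/2102103160) = 1112797/1017 - 1071/2102103160 = 2339214089049313/2137838913720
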